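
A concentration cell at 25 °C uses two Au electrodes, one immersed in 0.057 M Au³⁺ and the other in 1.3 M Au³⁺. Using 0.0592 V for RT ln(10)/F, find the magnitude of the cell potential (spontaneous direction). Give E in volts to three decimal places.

For a concentration cell E°cell = 0. The 1.3 M side is the cathode (reduction is favoured where [Au³⁺] is higher).
With n = 3, E = −(0.0592/3) log([Au³⁺]ₐₙ/[Au³⁺]꜀ₐₜ) = −(0.0592/3) log(0.057/1.3) = −(0.0592/3)(-1.358) = +0.027 V.

+0.027 V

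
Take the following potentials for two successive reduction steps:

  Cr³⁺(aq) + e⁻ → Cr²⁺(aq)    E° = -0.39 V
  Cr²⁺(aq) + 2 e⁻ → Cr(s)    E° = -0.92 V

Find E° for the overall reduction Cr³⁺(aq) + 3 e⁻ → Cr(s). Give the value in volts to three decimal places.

Adding the free-energy changes (−nFE°) of the two steps gives −n₃FE°₃ = −n₁FE°₁ − n₂FE°₂.
E°₃ = (1×-0.39 + 2×-0.92) / 3 = (-2.230) / 3 = -0.743 V.

-0.743 V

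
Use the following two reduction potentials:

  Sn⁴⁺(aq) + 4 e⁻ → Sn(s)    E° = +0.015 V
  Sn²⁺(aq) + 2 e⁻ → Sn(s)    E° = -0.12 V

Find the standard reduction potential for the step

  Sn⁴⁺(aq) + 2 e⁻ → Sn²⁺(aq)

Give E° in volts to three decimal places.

Sequential free energies add, so n₃E°₃ = n₁E°₁ + n₂E°₂.
With n₃ = 4, and the known step contributing 2×(-0.12) V, the unknown satisfies 2·E° = 4×(+0.015) − 2×(-0.12) = +0.300.
E° = +0.300 / 2 = +0.150 V.

+0.150 V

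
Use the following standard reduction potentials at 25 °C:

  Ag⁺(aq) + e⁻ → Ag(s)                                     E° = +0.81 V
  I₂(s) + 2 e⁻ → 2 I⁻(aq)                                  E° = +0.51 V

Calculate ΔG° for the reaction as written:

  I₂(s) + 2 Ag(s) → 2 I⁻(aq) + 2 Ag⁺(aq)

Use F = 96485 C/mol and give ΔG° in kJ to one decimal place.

As written, I₂/I⁻ is reduced (cathode) and Ag⁺/Ag is oxidised (anode), so E°cell = (+0.51) − (+0.81) = -0.30 V.
Balancing electrons gives n = 2.
ΔG° = −nFE° = −(2)(96485)(-0.30) = 57,891 J = +57.9 kJ.

+57.9 kJ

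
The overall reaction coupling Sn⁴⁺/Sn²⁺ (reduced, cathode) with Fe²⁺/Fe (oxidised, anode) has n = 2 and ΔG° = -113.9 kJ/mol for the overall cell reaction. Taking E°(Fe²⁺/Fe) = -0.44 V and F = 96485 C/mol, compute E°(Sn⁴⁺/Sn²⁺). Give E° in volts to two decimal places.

E°cell = −ΔG°/(nF) = −(-113.9×10³)/((2)(96485)) = +0.590 V.
Since Sn⁴⁺/Sn²⁺ is the cathode and Fe²⁺/Fe the anode, E°cell = E°(Sn⁴⁺/Sn²⁺) − E°(Fe²⁺/Fe).
So E°(Sn⁴⁺/Sn²⁺) = E°cell + E°(Fe²⁺/Fe) = +0.590 + (-0.44) = +0.15 V.

+0.15 V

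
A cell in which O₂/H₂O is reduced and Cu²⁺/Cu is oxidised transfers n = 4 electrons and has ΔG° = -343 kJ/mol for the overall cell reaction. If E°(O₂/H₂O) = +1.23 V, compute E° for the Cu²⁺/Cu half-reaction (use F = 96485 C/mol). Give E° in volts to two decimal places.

E°cell = −ΔG°/(nF) = −(-343×10³)/((4)(96485)) = +0.889 V.
Since O₂/H₂O is the cathode and Cu²⁺/Cu the anode, E°cell = E°(O₂/H₂O) − E°(Cu²⁺/Cu).
So E°(Cu²⁺/Cu) = E°(O₂/H₂O) − E°cell = (+1.23) − (+0.889) = +0.34 V.

+0.34 V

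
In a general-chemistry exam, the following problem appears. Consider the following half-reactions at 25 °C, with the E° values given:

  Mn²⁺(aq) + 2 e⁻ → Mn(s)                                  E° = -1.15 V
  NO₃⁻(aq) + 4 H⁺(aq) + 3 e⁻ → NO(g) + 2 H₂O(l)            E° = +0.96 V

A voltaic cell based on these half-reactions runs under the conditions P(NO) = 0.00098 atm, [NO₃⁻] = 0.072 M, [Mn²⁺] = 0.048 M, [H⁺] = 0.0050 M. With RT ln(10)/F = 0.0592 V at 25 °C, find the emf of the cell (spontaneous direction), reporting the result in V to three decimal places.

+2.004 V

NO₃⁻/NO is the cathode (higher E°), Mn²⁺/Mn the anode: E°cell = +0.96 − (-1.15) = +2.11 V, n = 6.
Overall: 2 NO₃⁻(aq) + 8 H⁺(aq) + 3 Mn(s) → 2 NO(g) + 4 H₂O(l) + 3 Mn²⁺(aq)
Q = P(NO)^2·[Mn²⁺]^3 / ([NO₃⁻]^2·[H⁺]^8); log Q = 10.720.
E = E° − (0.0592/n) log Q = +2.11 − (0.0592/6)(10.720) = +2.004 V.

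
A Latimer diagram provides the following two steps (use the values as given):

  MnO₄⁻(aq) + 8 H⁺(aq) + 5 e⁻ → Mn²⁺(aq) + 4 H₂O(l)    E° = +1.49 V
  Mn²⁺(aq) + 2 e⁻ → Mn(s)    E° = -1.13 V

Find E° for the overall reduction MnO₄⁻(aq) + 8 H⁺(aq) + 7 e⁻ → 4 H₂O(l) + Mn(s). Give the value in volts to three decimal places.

+0.741 V

Since ΔG° = −nFE° is additive over sequential reductions, n₃E°₃ = n₁E°₁ + n₂E°₂.
E°₃ = (5×+1.49 + 2×-1.13) / 7 = (+5.190) / 7 = +0.741 V.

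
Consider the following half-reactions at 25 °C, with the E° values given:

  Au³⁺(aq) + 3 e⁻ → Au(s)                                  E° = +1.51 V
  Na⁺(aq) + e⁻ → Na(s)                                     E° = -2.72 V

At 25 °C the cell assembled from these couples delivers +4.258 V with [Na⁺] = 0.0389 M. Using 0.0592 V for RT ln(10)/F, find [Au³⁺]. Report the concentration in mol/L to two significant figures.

0.0015 M

Au³⁺/Au is the cathode, Na⁺/Na the anode: E°cell = +4.23 V, n = 3.
Overall reaction: Au³⁺(aq) + 3 Na(s) → Au(s) + 3 Na⁺(aq); Q = [Na⁺]^3/[Au³⁺]^1.
From E = E° − (0.0592/n) log Q: log Q = (E° − E)·n/0.0592 = (+4.23 − (+4.258))·3/0.0592 = -1.4189.
So 1·log[Au³⁺] = 3·log(0.0389) − log Q = -4.2302 − (-1.4189) = -2.8113; [Au³⁺] = 10^(-2.8113) ≈ 0.0015 M.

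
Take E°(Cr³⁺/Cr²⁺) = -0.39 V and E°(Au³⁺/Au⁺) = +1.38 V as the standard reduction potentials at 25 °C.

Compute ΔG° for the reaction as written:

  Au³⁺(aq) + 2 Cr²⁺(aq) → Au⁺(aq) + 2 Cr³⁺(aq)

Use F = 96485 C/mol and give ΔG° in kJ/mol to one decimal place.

-341.6 kJ/mol

As written, Au³⁺/Au⁺ is reduced (cathode) and Cr³⁺/Cr²⁺ is oxidised (anode), so E°cell = (+1.38) − (-0.39) = +1.77 V.
Balancing electrons gives n = 2.
ΔG° = −nFE° = −(2)(96485)(+1.77) = -341,557 J = -341.6 kJ/mol.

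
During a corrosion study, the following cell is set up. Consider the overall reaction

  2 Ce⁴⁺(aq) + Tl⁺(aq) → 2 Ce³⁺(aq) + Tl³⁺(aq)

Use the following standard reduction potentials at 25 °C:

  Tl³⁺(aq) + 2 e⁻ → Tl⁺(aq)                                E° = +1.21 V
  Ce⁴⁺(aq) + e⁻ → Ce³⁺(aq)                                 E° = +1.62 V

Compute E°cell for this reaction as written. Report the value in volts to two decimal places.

The Ce⁴⁺/Ce³⁺ couple has the higher reduction potential, so it is the cathode; Tl³⁺/Tl⁺ is oxidised at the anode.
E°cell = E°(cathode) − E°(anode) = (+1.62) − (+1.21) = +0.41 V.
Since E°cell > 0, the reaction is spontaneous under standard conditions.

+0.41 V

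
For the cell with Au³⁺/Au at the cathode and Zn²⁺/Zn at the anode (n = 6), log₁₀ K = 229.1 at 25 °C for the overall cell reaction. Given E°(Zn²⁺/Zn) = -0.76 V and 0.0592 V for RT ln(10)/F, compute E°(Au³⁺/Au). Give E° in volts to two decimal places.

+1.50 V

E°cell = (0.0592/n)·log K = (0.0592/6)(229.1) = +2.260 V.
Since Au³⁺/Au is the cathode and Zn²⁺/Zn the anode, E°cell = E°(Au³⁺/Au) − E°(Zn²⁺/Zn).
So E°(Au³⁺/Au) = E°cell + E°(Zn²⁺/Zn) = +2.260 + (-0.76) = +1.50 V.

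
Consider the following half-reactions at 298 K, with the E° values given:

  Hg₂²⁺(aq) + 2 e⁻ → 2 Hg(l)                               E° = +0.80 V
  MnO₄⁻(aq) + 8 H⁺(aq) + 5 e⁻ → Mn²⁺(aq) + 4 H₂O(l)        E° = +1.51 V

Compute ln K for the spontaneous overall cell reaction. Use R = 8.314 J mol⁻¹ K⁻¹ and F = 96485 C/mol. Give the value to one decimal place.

276.5

Cathode: MnO₄⁻/Mn²⁺; anode: Hg₂²⁺/Hg. E°cell = (+1.51) − (+0.80) = +0.71 V, with n = 10.
ΔG° = −nFE° = −RT ln K, so ln K = nFE°/(RT) = (10)(96485)(+0.71) / ((8.314)(298)) = 276.498.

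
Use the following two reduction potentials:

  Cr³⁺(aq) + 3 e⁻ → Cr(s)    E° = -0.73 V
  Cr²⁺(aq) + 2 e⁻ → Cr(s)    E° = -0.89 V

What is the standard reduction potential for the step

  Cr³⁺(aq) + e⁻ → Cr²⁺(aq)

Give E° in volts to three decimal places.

Sequential free energies add, so n₃E°₃ = n₁E°₁ + n₂E°₂.
With n₃ = 3, and the known step contributing 2×(-0.89) V, the unknown satisfies 1·E° = 3×(-0.73) − 2×(-0.89) = -0.410.
E° = -0.410 / 1 = -0.410 V.

-0.410 V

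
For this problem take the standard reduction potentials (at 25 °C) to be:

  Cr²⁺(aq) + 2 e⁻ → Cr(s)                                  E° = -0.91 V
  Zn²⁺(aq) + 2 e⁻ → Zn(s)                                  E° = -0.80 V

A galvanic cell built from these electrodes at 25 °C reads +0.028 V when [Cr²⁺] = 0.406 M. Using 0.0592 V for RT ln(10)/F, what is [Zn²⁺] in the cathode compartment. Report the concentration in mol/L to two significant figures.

Zn²⁺/Zn is the cathode, Cr²⁺/Cr the anode: E°cell = +0.11 V, n = 2.
Overall reaction: Zn²⁺(aq) + Cr(s) → Zn(s) + Cr²⁺(aq); Q = [Cr²⁺]^1/[Zn²⁺]^1.
From E = E° − (0.0592/n) log Q: log Q = (E° − E)·n/0.0592 = (+0.11 − (+0.028))·2/0.0592 = 2.7703.
So 1·log[Zn²⁺] = 1·log(0.406) − log Q = -0.3915 − (2.7703) = -3.1618; [Zn²⁺] = 10^(-3.1618) ≈ 0.00069 M.

0.00069 M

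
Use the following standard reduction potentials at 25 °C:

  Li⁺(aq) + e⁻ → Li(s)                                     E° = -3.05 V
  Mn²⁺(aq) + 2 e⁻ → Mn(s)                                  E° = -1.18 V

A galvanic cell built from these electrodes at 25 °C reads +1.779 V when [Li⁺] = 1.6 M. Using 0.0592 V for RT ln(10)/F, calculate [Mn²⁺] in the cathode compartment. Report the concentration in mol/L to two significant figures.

0.0022 M

Mn²⁺/Mn is the cathode, Li⁺/Li the anode: E°cell = +1.87 V, n = 2.
Overall reaction: Mn²⁺(aq) + 2 Li(s) → Mn(s) + 2 Li⁺(aq); Q = [Li⁺]^2/[Mn²⁺]^1.
From E = E° − (0.0592/n) log Q: log Q = (E° − E)·n/0.0592 = (+1.87 − (+1.779))·2/0.0592 = 3.0743.
So 1·log[Mn²⁺] = 2·log(1.6) − log Q = 0.4082 − (3.0743) = -2.6661; [Mn²⁺] = 10^(-2.6661) ≈ 0.0022 M.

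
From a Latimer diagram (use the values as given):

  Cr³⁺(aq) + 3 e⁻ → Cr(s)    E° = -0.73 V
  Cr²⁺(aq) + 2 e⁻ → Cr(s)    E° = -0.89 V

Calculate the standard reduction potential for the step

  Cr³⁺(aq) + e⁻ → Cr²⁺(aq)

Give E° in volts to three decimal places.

Sequential free energies add, so n₃E°₃ = n₁E°₁ + n₂E°₂.
With n₃ = 3, and the known step contributing 2×(-0.89) V, the unknown satisfies 1·E° = 3×(-0.73) − 2×(-0.89) = -0.410.
E° = -0.410 / 1 = -0.410 V.

-0.410 V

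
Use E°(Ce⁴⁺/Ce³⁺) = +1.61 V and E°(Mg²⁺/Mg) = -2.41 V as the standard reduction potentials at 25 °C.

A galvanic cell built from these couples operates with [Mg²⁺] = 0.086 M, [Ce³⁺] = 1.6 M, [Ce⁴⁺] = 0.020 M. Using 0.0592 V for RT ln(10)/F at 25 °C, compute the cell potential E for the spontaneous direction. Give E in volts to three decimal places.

Ce⁴⁺/Ce³⁺ is the cathode (higher E°), Mg²⁺/Mg the anode: E°cell = +1.61 − (-2.41) = +4.02 V, n = 2.
Overall: 2 Ce⁴⁺(aq) + Mg(s) → 2 Ce³⁺(aq) + Mg²⁺(aq)
Q = [Ce³⁺]^2·[Mg²⁺] / ([Ce⁴⁺]^2); log Q = 2.741.
E = E° − (0.0592/n) log Q = +4.02 − (0.0592/2)(2.741) = +3.939 V.

+3.939 V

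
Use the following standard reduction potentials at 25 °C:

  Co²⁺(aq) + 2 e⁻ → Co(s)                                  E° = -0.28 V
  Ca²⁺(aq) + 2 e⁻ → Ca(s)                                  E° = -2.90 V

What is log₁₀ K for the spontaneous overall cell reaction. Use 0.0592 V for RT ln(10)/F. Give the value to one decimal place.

Cathode: Co²⁺/Co; anode: Ca²⁺/Ca. E°cell = +2.62 V, n = 2.
log K = nE°cell / 0.0592 = (2)(+2.62) / 0.0592 = 88.5.

88.5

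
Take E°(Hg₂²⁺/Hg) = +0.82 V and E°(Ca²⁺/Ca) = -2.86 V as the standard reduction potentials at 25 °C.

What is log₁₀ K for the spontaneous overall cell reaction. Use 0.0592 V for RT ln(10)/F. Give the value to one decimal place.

124.3

Cathode: Hg₂²⁺/Hg; anode: Ca²⁺/Ca. E°cell = +3.68 V, n = 2.
log K = nE°cell / 0.0592 = (2)(+3.68) / 0.0592 = 124.3.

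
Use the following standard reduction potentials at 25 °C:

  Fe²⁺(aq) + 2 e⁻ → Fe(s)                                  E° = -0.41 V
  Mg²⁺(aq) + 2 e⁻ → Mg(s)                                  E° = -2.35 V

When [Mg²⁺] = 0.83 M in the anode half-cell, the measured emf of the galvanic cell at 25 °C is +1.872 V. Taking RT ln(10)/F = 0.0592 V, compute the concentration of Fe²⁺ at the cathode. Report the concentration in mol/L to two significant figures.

Fe²⁺/Fe is the cathode, Mg²⁺/Mg the anode: E°cell = +1.94 V, n = 2.
Overall reaction: Fe²⁺(aq) + Mg(s) → Fe(s) + Mg²⁺(aq); Q = [Mg²⁺]^1/[Fe²⁺]^1.
From E = E° − (0.0592/n) log Q: log Q = (E° − E)·n/0.0592 = (+1.94 − (+1.872))·2/0.0592 = 2.2973.
So 1·log[Fe²⁺] = 1·log(0.83) − log Q = -0.0809 − (2.2973) = -2.3782; [Fe²⁺] = 10^(-2.3782) ≈ 0.0042 M.

0.0042 M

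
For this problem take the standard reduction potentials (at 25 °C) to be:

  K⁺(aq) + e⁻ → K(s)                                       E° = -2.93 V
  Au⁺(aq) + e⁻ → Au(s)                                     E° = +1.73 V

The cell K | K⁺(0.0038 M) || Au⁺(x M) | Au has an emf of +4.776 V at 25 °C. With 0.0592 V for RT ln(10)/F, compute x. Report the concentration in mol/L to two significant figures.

Au⁺/Au is the cathode, K⁺/K the anode: E°cell = +4.66 V, n = 1.
Overall reaction: Au⁺(aq) + K(s) → Au(s) + K⁺(aq); Q = [K⁺]^1/[Au⁺]^1.
From E = E° − (0.0592/n) log Q: log Q = (E° − E)·n/0.0592 = (+4.66 − (+4.776))·1/0.0592 = -1.9595.
So 1·log[Au⁺] = 1·log(0.0038) − log Q = -2.4202 − (-1.9595) = -0.4607; [Au⁺] = 10^(-0.4607) ≈ 0.35 M.

0.35 M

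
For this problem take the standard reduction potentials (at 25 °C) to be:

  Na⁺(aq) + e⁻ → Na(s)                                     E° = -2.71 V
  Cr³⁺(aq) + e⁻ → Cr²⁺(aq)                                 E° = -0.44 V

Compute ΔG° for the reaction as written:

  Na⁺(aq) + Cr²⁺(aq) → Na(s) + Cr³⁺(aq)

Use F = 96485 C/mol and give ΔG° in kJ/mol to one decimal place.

+219.0 kJ/mol

As written, Na⁺/Na is reduced (cathode) and Cr³⁺/Cr²⁺ is oxidised (anode), so E°cell = (-2.71) − (-0.44) = -2.27 V.
Balancing electrons gives n = 1.
ΔG° = −nFE° = −(1)(96485)(-2.27) = 219,021 J = +219.0 kJ/mol.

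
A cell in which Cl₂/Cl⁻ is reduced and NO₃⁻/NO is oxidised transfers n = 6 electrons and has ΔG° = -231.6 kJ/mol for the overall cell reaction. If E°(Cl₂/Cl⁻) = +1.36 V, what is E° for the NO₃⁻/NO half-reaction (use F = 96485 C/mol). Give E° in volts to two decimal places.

E°cell = −ΔG°/(nF) = −(-231.6×10³)/((6)(96485)) = +0.400 V.
Since Cl₂/Cl⁻ is the cathode and NO₃⁻/NO the anode, E°cell = E°(Cl₂/Cl⁻) − E°(NO₃⁻/NO).
So E°(NO₃⁻/NO) = E°(Cl₂/Cl⁻) − E°cell = (+1.36) − (+0.400) = +0.96 V.

+0.96 V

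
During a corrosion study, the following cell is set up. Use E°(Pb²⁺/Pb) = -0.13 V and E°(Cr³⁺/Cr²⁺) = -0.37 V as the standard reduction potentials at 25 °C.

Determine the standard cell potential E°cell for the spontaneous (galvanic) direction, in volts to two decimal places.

The Pb²⁺/Pb couple has the higher reduction potential, so it is the cathode; Cr³⁺/Cr²⁺ is oxidised at the anode.
E°cell = E°(cathode) − E°(anode) = (-0.13) − (-0.37) = +0.24 V.

+0.24 V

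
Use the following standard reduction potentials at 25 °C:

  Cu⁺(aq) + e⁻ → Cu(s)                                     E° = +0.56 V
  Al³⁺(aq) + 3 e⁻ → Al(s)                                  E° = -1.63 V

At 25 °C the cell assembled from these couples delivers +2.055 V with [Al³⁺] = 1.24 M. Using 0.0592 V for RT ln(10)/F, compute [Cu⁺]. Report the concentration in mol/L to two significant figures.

Cu⁺/Cu is the cathode, Al³⁺/Al the anode: E°cell = +2.19 V, n = 3.
Overall reaction: 3 Cu⁺(aq) + Al(s) → 3 Cu(s) + Al³⁺(aq); Q = [Al³⁺]^1/[Cu⁺]^3.
From E = E° − (0.0592/n) log Q: log Q = (E° − E)·n/0.0592 = (+2.19 − (+2.055))·3/0.0592 = 6.8412.
So 3·log[Cu⁺] = 1·log(1.24) − log Q = 0.0934 − (6.8412) = -6.7478; log[Cu⁺] = -6.7478 / 3 = -2.2493; [Cu⁺] = 10^(-2.2493) ≈ 0.0056 M.

0.0056 M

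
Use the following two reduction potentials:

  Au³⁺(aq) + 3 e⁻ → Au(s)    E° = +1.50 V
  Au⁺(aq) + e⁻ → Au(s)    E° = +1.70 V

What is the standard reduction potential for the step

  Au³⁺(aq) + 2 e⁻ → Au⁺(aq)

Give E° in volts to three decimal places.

+1.400 V

Sequential free energies add, so n₃E°₃ = n₁E°₁ + n₂E°₂.
With n₃ = 3, and the known step contributing 1×(+1.70) V, the unknown satisfies 2·E° = 3×(+1.50) − 1×(+1.70) = +2.800.
E° = +2.800 / 2 = +1.400 V.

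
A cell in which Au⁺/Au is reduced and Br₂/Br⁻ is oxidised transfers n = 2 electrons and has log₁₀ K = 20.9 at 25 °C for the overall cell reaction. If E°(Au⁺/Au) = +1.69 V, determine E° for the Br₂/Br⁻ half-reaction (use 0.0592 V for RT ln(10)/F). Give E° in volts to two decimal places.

E°cell = (0.0592/n)·log K = (0.0592/2)(20.9) = +0.619 V.
Since Au⁺/Au is the cathode and Br₂/Br⁻ the anode, E°cell = E°(Au⁺/Au) − E°(Br₂/Br⁻).
So E°(Br₂/Br⁻) = E°(Au⁺/Au) − E°cell = (+1.69) − (+0.619) = +1.07 V.

+1.07 V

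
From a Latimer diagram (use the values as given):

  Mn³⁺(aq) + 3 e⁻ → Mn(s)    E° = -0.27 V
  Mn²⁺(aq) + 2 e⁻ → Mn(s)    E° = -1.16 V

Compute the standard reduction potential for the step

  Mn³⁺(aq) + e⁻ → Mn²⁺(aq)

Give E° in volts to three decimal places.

+1.510 V

Sequential free energies add, so n₃E°₃ = n₁E°₁ + n₂E°₂.
With n₃ = 3, and the known step contributing 2×(-1.16) V, the unknown satisfies 1·E° = 3×(-0.27) − 2×(-1.16) = +1.510.
E° = +1.510 / 1 = +1.510 V.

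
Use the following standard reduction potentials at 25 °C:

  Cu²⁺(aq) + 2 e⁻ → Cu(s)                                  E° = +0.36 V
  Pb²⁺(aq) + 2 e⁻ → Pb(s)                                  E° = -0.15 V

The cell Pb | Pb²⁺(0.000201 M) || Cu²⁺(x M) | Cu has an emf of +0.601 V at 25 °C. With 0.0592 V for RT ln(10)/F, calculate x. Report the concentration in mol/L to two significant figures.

0.24 M

Cu²⁺/Cu is the cathode, Pb²⁺/Pb the anode: E°cell = +0.51 V, n = 2.
Overall reaction: Cu²⁺(aq) + Pb(s) → Cu(s) + Pb²⁺(aq); Q = [Pb²⁺]^1/[Cu²⁺]^1.
From E = E° − (0.0592/n) log Q: log Q = (E° − E)·n/0.0592 = (+0.51 − (+0.601))·2/0.0592 = -3.0743.
So 1·log[Cu²⁺] = 1·log(0.000201) − log Q = -3.6968 − (-3.0743) = -0.6225; [Cu²⁺] = 10^(-0.6225) ≈ 0.24 M.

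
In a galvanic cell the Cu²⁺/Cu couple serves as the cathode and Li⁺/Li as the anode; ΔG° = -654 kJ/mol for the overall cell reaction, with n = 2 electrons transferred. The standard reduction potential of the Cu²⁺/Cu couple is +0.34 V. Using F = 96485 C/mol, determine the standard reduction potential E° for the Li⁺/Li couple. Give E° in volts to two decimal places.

-3.05 V

E°cell = −ΔG°/(nF) = −(-654×10³)/((2)(96485)) = +3.389 V.
Since Cu²⁺/Cu is the cathode and Li⁺/Li the anode, E°cell = E°(Cu²⁺/Cu) − E°(Li⁺/Li).
So E°(Li⁺/Li) = E°(Cu²⁺/Cu) − E°cell = (+0.34) − (+3.389) = -3.05 V.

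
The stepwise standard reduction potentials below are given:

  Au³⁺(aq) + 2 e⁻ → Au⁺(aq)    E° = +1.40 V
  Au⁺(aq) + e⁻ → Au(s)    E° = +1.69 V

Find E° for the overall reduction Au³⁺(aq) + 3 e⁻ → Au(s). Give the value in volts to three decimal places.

Since ΔG° = −nFE° is additive over sequential reductions, n₃E°₃ = n₁E°₁ + n₂E°₂.
E°₃ = (2×+1.40 + 1×+1.69) / 3 = (+4.490) / 3 = +1.497 V.

+1.497 V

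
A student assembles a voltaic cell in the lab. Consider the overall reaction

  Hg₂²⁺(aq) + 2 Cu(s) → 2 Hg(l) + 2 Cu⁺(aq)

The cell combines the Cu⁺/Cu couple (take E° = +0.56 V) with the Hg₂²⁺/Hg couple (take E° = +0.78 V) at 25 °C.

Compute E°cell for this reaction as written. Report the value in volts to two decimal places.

+0.22 V

The Hg₂²⁺/Hg couple has the higher reduction potential, so it is the cathode; Cu⁺/Cu is oxidised at the anode.
E°cell = E°(cathode) − E°(anode) = (+0.78) − (+0.56) = +0.22 V.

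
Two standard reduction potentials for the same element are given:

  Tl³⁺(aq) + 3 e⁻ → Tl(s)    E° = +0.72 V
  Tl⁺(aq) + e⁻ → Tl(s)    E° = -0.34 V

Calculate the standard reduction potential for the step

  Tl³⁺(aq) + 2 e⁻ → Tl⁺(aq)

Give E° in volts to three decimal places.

+1.250 V

Sequential free energies add, so n₃E°₃ = n₁E°₁ + n₂E°₂.
With n₃ = 3, and the known step contributing 1×(-0.34) V, the unknown satisfies 2·E° = 3×(+0.72) − 1×(-0.34) = +2.500.
E° = +2.500 / 2 = +1.250 V.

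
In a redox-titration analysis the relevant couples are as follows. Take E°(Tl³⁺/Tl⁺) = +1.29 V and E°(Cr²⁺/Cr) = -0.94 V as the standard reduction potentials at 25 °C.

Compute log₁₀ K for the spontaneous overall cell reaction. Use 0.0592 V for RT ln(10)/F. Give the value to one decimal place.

Cathode: Tl³⁺/Tl⁺; anode: Cr²⁺/Cr. E°cell = +2.23 V, n = 2.
log K = nE°cell / 0.0592 = (2)(+2.23) / 0.0592 = 75.3.

75.3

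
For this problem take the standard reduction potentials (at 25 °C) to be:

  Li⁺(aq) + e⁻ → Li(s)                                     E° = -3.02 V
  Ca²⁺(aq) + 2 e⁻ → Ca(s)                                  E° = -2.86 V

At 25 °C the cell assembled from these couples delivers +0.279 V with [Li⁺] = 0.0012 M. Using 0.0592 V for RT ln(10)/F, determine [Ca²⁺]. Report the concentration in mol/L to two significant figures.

0.015 M

Ca²⁺/Ca is the cathode, Li⁺/Li the anode: E°cell = +0.16 V, n = 2.
Overall reaction: Ca²⁺(aq) + 2 Li(s) → Ca(s) + 2 Li⁺(aq); Q = [Li⁺]^2/[Ca²⁺]^1.
From E = E° − (0.0592/n) log Q: log Q = (E° − E)·n/0.0592 = (+0.16 − (+0.279))·2/0.0592 = -4.0203.
So 1·log[Ca²⁺] = 2·log(0.0012) − log Q = -5.8416 − (-4.0203) = -1.8213; [Ca²⁺] = 10^(-1.8213) ≈ 0.015 M.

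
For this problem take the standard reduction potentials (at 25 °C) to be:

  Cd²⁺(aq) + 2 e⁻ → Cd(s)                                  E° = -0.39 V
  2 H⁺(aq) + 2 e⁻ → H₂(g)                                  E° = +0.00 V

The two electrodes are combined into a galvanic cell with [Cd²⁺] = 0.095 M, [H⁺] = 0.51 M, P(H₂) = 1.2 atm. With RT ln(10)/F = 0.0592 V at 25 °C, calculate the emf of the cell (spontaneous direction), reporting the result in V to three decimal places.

H⁺/H₂ is the cathode (higher E°), Cd²⁺/Cd the anode: E°cell = +0.00 − (-0.39) = +0.39 V, n = 2.
Overall: 2 H⁺(aq) + Cd(s) → H₂(g) + Cd²⁺(aq)
Q = P(H₂)·[Cd²⁺] / ([H⁺]^2); log Q = -0.358.
E = E° − (0.0592/n) log Q = +0.39 − (0.0592/2)(-0.358) = +0.401 V.

+0.401 V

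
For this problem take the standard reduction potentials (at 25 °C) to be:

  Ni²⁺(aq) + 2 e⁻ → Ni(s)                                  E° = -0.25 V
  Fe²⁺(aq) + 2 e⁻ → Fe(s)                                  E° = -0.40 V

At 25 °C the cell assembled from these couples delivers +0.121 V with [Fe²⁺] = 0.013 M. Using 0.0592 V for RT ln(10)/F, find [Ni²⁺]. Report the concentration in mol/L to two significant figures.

Ni²⁺/Ni is the cathode, Fe²⁺/Fe the anode: E°cell = +0.15 V, n = 2.
Overall reaction: Ni²⁺(aq) + Fe(s) → Ni(s) + Fe²⁺(aq); Q = [Fe²⁺]^1/[Ni²⁺]^1.
From E = E° − (0.0592/n) log Q: log Q = (E° − E)·n/0.0592 = (+0.15 − (+0.121))·2/0.0592 = 0.9797.
So 1·log[Ni²⁺] = 1·log(0.013) − log Q = -1.8861 − (0.9797) = -2.8658; [Ni²⁺] = 10^(-2.8658) ≈ 0.0014 M.

0.0014 M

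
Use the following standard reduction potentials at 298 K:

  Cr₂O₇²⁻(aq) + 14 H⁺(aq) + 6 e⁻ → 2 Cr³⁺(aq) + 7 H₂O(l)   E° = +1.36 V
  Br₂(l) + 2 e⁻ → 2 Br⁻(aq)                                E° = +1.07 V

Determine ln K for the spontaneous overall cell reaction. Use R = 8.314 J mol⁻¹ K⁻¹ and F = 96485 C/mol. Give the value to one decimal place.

Cathode: Cr₂O₇²⁻/Cr³⁺; anode: Br₂/Br⁻. E°cell = (+1.36) − (+1.07) = +0.29 V, with n = 6.
ΔG° = −nFE° = −RT ln K, so ln K = nFE°/(RT) = (6)(96485)(+0.29) / ((8.314)(298)) = 67.761.

67.8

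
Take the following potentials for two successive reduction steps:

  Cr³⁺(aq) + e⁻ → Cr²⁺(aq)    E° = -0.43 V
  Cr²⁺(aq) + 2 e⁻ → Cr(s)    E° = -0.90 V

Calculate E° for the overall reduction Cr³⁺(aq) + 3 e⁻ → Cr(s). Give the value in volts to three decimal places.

Adding the free-energy changes (−nFE°) of the two steps gives −n₃FE°₃ = −n₁FE°₁ − n₂FE°₂.
E°₃ = (1×-0.43 + 2×-0.90) / 3 = (-2.230) / 3 = -0.743 V.

-0.743 V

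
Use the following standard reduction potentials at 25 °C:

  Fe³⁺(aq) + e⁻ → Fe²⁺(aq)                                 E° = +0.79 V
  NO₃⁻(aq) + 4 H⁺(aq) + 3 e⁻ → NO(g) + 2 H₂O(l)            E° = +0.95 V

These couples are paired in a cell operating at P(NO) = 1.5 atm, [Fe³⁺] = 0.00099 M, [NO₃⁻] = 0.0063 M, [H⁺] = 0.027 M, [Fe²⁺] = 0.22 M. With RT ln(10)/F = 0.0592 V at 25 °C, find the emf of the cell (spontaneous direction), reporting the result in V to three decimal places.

+0.128 V

NO₃⁻/NO is the cathode (higher E°), Fe³⁺/Fe²⁺ the anode: E°cell = +0.95 − (+0.79) = +0.16 V, n = 3.
Overall: NO₃⁻(aq) + 4 H⁺(aq) + 3 Fe²⁺(aq) → NO(g) + 2 H₂O(l) + 3 Fe³⁺(aq)
Q = P(NO)·[Fe³⁺]^3 / ([NO₃⁻]·[H⁺]^4·[Fe²⁺]^3); log Q = 1.611.
E = E° − (0.0592/n) log Q = +0.16 − (0.0592/3)(1.611) = +0.128 V.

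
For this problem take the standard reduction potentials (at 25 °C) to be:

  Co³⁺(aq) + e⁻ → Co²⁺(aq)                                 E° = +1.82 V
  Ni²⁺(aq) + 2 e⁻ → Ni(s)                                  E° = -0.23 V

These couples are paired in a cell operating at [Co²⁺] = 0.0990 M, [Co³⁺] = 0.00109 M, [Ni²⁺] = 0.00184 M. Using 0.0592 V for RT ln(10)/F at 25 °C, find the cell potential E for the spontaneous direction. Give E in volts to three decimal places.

Co³⁺/Co²⁺ is the cathode (higher E°), Ni²⁺/Ni the anode: E°cell = +1.82 − (-0.23) = +2.05 V, n = 2.
Overall: 2 Co³⁺(aq) + Ni(s) → 2 Co²⁺(aq) + Ni²⁺(aq)
Q = [Co²⁺]^2·[Ni²⁺] / ([Co³⁺]^2); log Q = 1.181.
E = E° − (0.0592/n) log Q = +2.05 − (0.0592/2)(1.181) = +2.015 V.

+2.015 V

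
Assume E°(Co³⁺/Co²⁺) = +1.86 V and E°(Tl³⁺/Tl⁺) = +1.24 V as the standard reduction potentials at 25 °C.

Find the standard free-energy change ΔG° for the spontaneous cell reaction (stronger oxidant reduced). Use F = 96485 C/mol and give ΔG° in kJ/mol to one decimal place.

-119.6 kJ/mol

Co³⁺/Co²⁺ (E° = +1.86 V) is the cathode; Tl³⁺/Tl⁺ (E° = +1.24 V) is the anode, so E°cell = +0.62 V.
Balancing electrons gives n = 2 (lcm of 1 and 2).
ΔG° = −nFE° = −(2)(96485)(+0.62) = -119,641 J = -119.6 kJ/mol.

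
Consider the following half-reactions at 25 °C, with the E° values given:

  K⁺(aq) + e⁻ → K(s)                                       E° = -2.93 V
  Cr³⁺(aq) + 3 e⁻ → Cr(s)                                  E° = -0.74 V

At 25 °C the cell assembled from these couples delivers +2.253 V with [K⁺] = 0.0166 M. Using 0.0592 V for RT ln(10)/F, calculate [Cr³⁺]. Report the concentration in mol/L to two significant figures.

0.0071 M

Cr³⁺/Cr is the cathode, K⁺/K the anode: E°cell = +2.19 V, n = 3.
Overall reaction: Cr³⁺(aq) + 3 K(s) → Cr(s) + 3 K⁺(aq); Q = [K⁺]^3/[Cr³⁺]^1.
From E = E° − (0.0592/n) log Q: log Q = (E° − E)·n/0.0592 = (+2.19 − (+2.253))·3/0.0592 = -3.1926.
So 1·log[Cr³⁺] = 3·log(0.0166) − log Q = -5.3397 − (-3.1926) = -2.1471; [Cr³⁺] = 10^(-2.1471) ≈ 0.0071 M.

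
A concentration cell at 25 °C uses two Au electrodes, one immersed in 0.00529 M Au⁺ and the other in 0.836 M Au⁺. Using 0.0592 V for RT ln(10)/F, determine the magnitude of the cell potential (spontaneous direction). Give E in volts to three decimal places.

For a concentration cell E°cell = 0. The 0.836 M side is the cathode (reduction is favoured where [Au⁺] is higher).
With n = 1, E = −(0.0592/1) log([Au⁺]ₐₙ/[Au⁺]꜀ₐₜ) = −(0.0592/1) log(0.00529/0.836) = −(0.0592/1)(-2.199) = +0.130 V.

+0.130 V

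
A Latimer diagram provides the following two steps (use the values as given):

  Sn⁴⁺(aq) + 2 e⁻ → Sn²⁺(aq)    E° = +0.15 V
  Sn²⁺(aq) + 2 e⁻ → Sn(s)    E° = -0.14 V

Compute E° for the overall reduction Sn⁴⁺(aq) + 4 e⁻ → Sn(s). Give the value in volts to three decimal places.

+0.005 V

Since ΔG° = −nFE° is additive over sequential reductions, n₃E°₃ = n₁E°₁ + n₂E°₂.
E°₃ = (2×+0.15 + 2×-0.14) / 4 = (+0.020) / 4 = +0.005 V.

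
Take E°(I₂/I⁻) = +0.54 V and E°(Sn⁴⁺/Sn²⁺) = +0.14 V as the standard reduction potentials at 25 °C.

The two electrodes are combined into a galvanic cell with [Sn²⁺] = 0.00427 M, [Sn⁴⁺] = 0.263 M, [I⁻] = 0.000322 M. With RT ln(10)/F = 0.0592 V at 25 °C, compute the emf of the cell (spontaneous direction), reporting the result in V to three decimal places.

+0.554 V

I₂/I⁻ is the cathode (higher E°), Sn⁴⁺/Sn²⁺ the anode: E°cell = +0.54 − (+0.14) = +0.40 V, n = 2.
Overall: I₂(s) + Sn²⁺(aq) → 2 I⁻(aq) + Sn⁴⁺(aq)
Q = [I⁻]^2·[Sn⁴⁺] / ([Sn²⁺]); log Q = -5.195.
E = E° − (0.0592/n) log Q = +0.40 − (0.0592/2)(-5.195) = +0.554 V.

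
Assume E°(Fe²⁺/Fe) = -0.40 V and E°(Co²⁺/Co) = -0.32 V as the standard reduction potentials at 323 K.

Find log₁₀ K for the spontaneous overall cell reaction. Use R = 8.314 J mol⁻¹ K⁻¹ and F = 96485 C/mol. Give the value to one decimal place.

Cathode: Co²⁺/Co; anode: Fe²⁺/Fe. E°cell = (-0.32) − (-0.40) = +0.08 V, with n = 2.
ΔG° = −nFE° = −RT ln K, so ln K = nFE°/(RT) = (2)(96485)(+0.08) / ((8.314)(323)) = 5.749.
log₁₀ K = 5.749 / ln 10 = 2.5.

2.5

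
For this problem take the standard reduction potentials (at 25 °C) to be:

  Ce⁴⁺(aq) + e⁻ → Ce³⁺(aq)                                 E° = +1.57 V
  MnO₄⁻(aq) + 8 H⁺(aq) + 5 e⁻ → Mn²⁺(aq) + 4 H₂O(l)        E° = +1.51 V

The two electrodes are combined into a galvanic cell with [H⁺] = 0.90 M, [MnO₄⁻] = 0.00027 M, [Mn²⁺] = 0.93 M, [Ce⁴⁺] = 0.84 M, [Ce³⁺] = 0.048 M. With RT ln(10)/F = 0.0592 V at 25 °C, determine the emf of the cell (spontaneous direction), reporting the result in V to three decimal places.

Ce⁴⁺/Ce³⁺ is the cathode (higher E°), MnO₄⁻/Mn²⁺ the anode: E°cell = +1.57 − (+1.51) = +0.06 V, n = 5.
Overall: 5 Ce⁴⁺(aq) + Mn²⁺(aq) + 4 H₂O(l) → 5 Ce³⁺(aq) + MnO₄⁻(aq) + 8 H⁺(aq)
Q = [Ce³⁺]^5·[MnO₄⁻]·[H⁺]^8 / ([Ce⁴⁺]^5·[Mn²⁺]); log Q = -10.118.
E = E° − (0.0592/n) log Q = +0.06 − (0.0592/5)(-10.118) = +0.180 V.

+0.180 V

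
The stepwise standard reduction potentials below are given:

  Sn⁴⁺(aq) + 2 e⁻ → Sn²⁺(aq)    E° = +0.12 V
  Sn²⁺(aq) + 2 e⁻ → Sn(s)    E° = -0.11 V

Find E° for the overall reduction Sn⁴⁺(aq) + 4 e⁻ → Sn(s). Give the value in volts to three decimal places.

+0.005 V

Standard free energies of sequential steps add: ΔG°₃ = ΔG°₁ + ΔG°₂, so n₃E°₃ = n₁E°₁ + n₂E°₂.
E°₃ = (2×+0.12 + 2×-0.11) / 4 = (+0.020) / 4 = +0.005 V.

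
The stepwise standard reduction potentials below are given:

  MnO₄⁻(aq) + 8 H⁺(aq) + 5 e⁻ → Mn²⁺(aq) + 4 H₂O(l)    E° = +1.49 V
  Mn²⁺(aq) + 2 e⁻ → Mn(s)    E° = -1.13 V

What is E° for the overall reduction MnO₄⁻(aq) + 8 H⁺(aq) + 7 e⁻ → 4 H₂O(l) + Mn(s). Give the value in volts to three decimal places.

Since ΔG° = −nFE° is additive over sequential reductions, n₃E°₃ = n₁E°₁ + n₂E°₂.
E°₃ = (5×+1.49 + 2×-1.13) / 7 = (+5.190) / 7 = +0.741 V.

+0.741 V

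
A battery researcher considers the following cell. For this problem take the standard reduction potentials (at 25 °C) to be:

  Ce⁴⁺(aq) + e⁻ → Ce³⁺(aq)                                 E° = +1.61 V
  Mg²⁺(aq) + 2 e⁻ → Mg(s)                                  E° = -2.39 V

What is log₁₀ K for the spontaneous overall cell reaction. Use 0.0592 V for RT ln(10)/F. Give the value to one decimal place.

Cathode: Ce⁴⁺/Ce³⁺; anode: Mg²⁺/Mg. E°cell = +4.00 V, n = 2.
log K = nE°cell / 0.0592 = (2)(+4.00) / 0.0592 = 135.1.

135.1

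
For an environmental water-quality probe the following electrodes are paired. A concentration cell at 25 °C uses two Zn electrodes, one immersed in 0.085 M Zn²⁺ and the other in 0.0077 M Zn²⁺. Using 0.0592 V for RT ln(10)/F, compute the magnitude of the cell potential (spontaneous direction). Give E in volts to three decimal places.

For a concentration cell E°cell = 0. The 0.085 M side is the cathode (reduction is favoured where [Zn²⁺] is higher).
With n = 2, E = −(0.0592/2) log([Zn²⁺]ₐₙ/[Zn²⁺]꜀ₐₜ) = −(0.0592/2) log(0.0077/0.085) = −(0.0592/2)(-1.043) = +0.031 V.

+0.031 V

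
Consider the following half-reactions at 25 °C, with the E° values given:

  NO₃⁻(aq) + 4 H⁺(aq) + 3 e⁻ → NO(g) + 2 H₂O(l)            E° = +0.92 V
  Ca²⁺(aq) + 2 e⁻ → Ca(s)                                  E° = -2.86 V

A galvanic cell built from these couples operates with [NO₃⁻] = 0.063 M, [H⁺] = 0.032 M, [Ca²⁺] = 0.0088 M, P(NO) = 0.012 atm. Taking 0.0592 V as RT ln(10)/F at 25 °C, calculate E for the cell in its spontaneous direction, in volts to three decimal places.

NO₃⁻/NO is the cathode (higher E°), Ca²⁺/Ca the anode: E°cell = +0.92 − (-2.86) = +3.78 V, n = 6.
Overall: 2 NO₃⁻(aq) + 8 H⁺(aq) + 3 Ca(s) → 2 NO(g) + 4 H₂O(l) + 3 Ca²⁺(aq)
Q = P(NO)^2·[Ca²⁺]^3 / ([NO₃⁻]^2·[H⁺]^8); log Q = 4.352.
E = E° − (0.0592/n) log Q = +3.78 − (0.0592/6)(4.352) = +3.737 V.

+3.737 V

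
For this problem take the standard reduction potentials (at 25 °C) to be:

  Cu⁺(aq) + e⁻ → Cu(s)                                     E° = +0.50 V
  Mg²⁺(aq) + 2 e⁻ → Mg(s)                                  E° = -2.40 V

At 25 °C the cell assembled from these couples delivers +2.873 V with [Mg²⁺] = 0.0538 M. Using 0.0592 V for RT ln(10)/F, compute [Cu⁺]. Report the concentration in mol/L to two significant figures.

Cu⁺/Cu is the cathode, Mg²⁺/Mg the anode: E°cell = +2.90 V, n = 2.
Overall reaction: 2 Cu⁺(aq) + Mg(s) → 2 Cu(s) + Mg²⁺(aq); Q = [Mg²⁺]^1/[Cu⁺]^2.
From E = E° − (0.0592/n) log Q: log Q = (E° − E)·n/0.0592 = (+2.90 − (+2.873))·2/0.0592 = 0.9122.
So 2·log[Cu⁺] = 1·log(0.0538) − log Q = -1.2692 − (0.9122) = -2.1814; log[Cu⁺] = -2.1814 / 2 = -1.0907; [Cu⁺] = 10^(-1.0907) ≈ 0.081 M.

0.081 M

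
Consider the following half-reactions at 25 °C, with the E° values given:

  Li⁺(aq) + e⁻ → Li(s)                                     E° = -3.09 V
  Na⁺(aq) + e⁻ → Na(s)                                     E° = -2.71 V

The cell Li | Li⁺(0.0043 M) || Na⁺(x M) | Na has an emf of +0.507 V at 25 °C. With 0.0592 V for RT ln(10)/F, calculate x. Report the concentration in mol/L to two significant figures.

0.60 M

Na⁺/Na is the cathode, Li⁺/Li the anode: E°cell = +0.38 V, n = 1.
Overall reaction: Na⁺(aq) + Li(s) → Na(s) + Li⁺(aq); Q = [Li⁺]^1/[Na⁺]^1.
From E = E° − (0.0592/n) log Q: log Q = (E° − E)·n/0.0592 = (+0.38 − (+0.507))·1/0.0592 = -2.1453.
So 1·log[Na⁺] = 1·log(0.0043) − log Q = -2.3665 − (-2.1453) = -0.2212; [Na⁺] = 10^(-0.2212) ≈ 0.60 M.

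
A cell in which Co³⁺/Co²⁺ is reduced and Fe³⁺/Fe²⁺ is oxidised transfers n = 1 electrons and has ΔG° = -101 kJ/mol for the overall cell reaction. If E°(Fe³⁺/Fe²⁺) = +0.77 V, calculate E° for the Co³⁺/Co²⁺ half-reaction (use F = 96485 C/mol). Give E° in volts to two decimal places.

+1.82 V

E°cell = −ΔG°/(nF) = −(-101×10³)/((1)(96485)) = +1.047 V.
Since Co³⁺/Co²⁺ is the cathode and Fe³⁺/Fe²⁺ the anode, E°cell = E°(Co³⁺/Co²⁺) − E°(Fe³⁺/Fe²⁺).
So E°(Co³⁺/Co²⁺) = E°cell + E°(Fe³⁺/Fe²⁺) = +1.047 + (+0.77) = +1.82 V.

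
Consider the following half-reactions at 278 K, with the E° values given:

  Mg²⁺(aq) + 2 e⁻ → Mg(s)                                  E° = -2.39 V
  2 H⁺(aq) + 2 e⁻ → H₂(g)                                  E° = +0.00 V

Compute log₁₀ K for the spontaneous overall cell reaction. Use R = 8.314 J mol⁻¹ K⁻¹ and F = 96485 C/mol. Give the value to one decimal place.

86.7

Cathode: H⁺/H₂; anode: Mg²⁺/Mg. E°cell = (+0.00) − (-2.39) = +2.39 V, with n = 2.
ΔG° = −nFE° = −RT ln K, so ln K = nFE°/(RT) = (2)(96485)(+2.39) / ((8.314)(278)) = 199.541.
log₁₀ K = 199.541 / ln 10 = 86.7.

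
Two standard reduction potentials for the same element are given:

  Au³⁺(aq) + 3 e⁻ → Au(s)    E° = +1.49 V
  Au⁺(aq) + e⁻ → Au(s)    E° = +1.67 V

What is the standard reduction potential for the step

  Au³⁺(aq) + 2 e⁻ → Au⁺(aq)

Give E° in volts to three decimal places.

+1.400 V

Sequential free energies add, so n₃E°₃ = n₁E°₁ + n₂E°₂.
With n₃ = 3, and the known step contributing 1×(+1.67) V, the unknown satisfies 2·E° = 3×(+1.49) − 1×(+1.67) = +2.800.
E° = +2.800 / 2 = +1.400 V.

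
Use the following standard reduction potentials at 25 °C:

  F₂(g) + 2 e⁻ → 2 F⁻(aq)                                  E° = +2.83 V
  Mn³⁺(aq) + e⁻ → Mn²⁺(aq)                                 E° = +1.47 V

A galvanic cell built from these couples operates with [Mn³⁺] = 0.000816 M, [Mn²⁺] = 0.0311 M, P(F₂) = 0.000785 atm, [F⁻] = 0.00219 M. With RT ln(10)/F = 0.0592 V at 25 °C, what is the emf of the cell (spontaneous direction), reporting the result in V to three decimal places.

F₂/F⁻ is the cathode (higher E°), Mn³⁺/Mn²⁺ the anode: E°cell = +2.83 − (+1.47) = +1.36 V, n = 2.
Overall: F₂(g) + 2 Mn²⁺(aq) → 2 F⁻(aq) + 2 Mn³⁺(aq)
Q = [F⁻]^2·[Mn³⁺]^2 / (P(F₂)·[Mn²⁺]^2); log Q = -5.376.
E = E° − (0.0592/n) log Q = +1.36 − (0.0592/2)(-5.376) = +1.519 V.

+1.519 V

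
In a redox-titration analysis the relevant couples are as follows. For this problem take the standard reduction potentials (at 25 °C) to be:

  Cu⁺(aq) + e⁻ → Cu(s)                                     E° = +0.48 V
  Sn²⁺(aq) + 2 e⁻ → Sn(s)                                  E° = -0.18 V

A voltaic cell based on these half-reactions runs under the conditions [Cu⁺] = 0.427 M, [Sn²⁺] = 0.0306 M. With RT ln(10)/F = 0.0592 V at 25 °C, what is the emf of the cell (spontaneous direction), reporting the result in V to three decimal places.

Cu⁺/Cu is the cathode (higher E°), Sn²⁺/Sn the anode: E°cell = +0.48 − (-0.18) = +0.66 V, n = 2.
Overall: 2 Cu⁺(aq) + Sn(s) → 2 Cu(s) + Sn²⁺(aq)
Q = [Sn²⁺] / ([Cu⁺]^2); log Q = -0.775.
E = E° − (0.0592/n) log Q = +0.66 − (0.0592/2)(-0.775) = +0.683 V.

+0.683 V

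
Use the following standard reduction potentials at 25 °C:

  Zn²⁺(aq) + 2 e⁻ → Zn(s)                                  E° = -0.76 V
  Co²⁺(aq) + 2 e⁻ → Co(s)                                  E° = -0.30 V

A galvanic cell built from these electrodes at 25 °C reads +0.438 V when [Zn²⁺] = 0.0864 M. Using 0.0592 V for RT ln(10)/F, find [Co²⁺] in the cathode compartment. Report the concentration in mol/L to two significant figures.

0.016 M

Co²⁺/Co is the cathode, Zn²⁺/Zn the anode: E°cell = +0.46 V, n = 2.
Overall reaction: Co²⁺(aq) + Zn(s) → Co(s) + Zn²⁺(aq); Q = [Zn²⁺]^1/[Co²⁺]^1.
From E = E° − (0.0592/n) log Q: log Q = (E° − E)·n/0.0592 = (+0.46 − (+0.438))·2/0.0592 = 0.7432.
So 1·log[Co²⁺] = 1·log(0.0864) − log Q = -1.0635 − (0.7432) = -1.8067; [Co²⁺] = 10^(-1.8067) ≈ 0.016 M.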